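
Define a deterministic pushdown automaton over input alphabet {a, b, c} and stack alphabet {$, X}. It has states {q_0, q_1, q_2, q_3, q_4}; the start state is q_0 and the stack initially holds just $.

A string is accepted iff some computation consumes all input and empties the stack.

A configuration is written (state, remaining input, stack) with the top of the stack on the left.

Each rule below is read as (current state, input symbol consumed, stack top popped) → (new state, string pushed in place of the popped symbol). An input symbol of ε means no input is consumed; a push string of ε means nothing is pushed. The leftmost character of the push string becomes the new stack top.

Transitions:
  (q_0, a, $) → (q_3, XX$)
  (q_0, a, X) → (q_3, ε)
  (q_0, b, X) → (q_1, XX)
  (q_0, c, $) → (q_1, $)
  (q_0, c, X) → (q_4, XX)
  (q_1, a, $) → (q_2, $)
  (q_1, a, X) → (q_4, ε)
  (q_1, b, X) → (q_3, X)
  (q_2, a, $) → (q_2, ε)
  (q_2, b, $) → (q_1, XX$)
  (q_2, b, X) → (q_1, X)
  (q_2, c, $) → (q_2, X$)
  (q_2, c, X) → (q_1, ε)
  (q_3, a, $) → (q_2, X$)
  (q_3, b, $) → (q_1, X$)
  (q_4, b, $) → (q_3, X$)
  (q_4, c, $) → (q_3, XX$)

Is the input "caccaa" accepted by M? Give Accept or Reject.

(q_0, caccaa, $)
  read c, top $: go to q_1, push $ → (q_1, accaa, $)
  read a, top $: go to q_2, push $ → (q_2, ccaa, $)
  read c, top $: go to q_2, push X$ → (q_2, caa, X$)
  read c, top X: go to q_1, push ε → (q_1, aa, $)
  read a, top $: go to q_2, push $ → (q_2, a, $)
  read a, top $: go to q_2, push ε → (q_2, ε, ε)
All input consumed and the stack is empty.

Accept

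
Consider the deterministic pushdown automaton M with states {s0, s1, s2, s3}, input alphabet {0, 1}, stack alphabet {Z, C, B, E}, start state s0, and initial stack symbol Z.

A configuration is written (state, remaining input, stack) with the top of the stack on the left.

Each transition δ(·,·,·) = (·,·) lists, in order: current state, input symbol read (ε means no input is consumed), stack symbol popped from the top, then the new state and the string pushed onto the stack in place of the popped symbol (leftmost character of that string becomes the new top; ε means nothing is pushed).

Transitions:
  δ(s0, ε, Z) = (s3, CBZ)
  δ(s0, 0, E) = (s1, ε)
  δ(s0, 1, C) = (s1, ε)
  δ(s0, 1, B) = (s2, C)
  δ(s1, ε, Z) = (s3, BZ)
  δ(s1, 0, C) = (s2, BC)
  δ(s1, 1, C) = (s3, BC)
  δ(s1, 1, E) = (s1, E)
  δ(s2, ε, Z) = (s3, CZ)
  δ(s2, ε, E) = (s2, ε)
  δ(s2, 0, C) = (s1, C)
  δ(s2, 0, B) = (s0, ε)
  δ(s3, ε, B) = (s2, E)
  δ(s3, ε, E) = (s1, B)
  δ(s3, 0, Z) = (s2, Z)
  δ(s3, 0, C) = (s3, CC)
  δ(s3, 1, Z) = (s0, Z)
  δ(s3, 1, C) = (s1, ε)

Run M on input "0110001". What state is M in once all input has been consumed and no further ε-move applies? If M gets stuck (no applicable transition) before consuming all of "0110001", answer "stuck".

s1

(s0, 0110001, Z)
  ε-move, top Z: go to s3, push CBZ → (s3, 0110001, CBZ)
  read 0, top C: go to s3, push CC → (s3, 110001, CCBZ)
  read 1, top C: go to s1, push ε → (s1, 10001, CBZ)
  read 1, top C: go to s3, push BC → (s3, 0001, BCBZ)
  ε-move, top B: go to s2, push E → (s2, 0001, ECBZ)
  ε-move, top E: go to s2, push ε → (s2, 0001, CBZ)
  read 0, top C: go to s1, push C → (s1, 001, CBZ)
  read 0, top C: go to s2, push BC → (s2, 01, BCBZ)
  read 0, top B: go to s0, push ε → (s0, 1, CBZ)
  read 1, top C: go to s1, push ε → (s1, ε, BZ)
All input consumed; M is in state s1.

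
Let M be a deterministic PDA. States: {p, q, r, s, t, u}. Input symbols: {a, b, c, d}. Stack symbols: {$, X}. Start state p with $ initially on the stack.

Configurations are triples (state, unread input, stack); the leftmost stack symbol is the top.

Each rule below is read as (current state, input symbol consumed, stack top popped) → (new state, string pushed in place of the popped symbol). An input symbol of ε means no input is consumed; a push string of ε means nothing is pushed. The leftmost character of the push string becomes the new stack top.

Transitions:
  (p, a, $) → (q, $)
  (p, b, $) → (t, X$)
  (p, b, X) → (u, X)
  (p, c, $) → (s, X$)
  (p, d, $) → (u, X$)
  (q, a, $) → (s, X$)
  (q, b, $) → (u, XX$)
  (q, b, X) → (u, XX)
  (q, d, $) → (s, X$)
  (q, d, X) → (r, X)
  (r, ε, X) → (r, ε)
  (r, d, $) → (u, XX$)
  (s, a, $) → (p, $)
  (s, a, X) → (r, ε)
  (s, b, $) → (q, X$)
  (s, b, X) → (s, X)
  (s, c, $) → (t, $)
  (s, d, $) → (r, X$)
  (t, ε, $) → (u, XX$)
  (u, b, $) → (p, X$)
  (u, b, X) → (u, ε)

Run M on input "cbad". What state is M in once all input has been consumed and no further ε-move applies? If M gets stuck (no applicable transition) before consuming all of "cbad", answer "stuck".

(p, cbad, $)
  read c, top $: go to s, push X$ → (s, bad, X$)
  read b, top X: go to s, push X → (s, ad, X$)
  read a, top X: go to r, push ε → (r, d, $)
  read d, top $: go to u, push XX$ → (u, ε, XX$)
All input consumed; M is in state u.

u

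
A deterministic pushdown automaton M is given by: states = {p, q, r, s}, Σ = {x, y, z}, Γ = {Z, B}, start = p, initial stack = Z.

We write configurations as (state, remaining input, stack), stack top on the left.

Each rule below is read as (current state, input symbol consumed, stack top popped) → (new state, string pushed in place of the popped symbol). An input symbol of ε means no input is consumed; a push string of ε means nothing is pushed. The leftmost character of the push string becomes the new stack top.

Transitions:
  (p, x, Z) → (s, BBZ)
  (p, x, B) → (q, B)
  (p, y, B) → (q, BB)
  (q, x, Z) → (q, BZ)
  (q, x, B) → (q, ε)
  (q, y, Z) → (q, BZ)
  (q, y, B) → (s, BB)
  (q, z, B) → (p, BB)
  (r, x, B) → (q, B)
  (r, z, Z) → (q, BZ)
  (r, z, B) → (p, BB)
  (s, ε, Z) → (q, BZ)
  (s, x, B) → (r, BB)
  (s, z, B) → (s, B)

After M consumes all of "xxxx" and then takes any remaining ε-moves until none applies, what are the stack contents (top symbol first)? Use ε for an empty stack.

BBZ

(p, xxxx, Z)
  read x, top Z: go to s, push BBZ → (s, xxx, BBZ)
  read x, top B: go to r, push BB → (r, xx, BBBZ)
  read x, top B: go to q, push B → (q, x, BBBZ)
  read x, top B: go to q, push ε → (q, ε, BBZ)
All input consumed in state q with stack BBZ.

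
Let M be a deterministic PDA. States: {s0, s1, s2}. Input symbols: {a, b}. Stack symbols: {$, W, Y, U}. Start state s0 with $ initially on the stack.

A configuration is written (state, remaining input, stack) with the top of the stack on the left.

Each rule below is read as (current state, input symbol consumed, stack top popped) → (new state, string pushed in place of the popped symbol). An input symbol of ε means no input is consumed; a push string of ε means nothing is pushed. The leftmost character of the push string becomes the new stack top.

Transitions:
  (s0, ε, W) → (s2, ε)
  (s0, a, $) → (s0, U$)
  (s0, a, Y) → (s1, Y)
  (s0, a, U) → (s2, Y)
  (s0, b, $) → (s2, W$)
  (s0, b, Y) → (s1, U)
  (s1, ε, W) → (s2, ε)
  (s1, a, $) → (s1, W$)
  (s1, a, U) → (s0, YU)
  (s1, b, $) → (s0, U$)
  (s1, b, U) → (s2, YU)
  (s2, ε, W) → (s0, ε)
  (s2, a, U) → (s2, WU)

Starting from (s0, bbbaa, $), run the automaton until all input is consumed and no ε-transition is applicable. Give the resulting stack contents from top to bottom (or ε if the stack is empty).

(s0, bbbaa, $) ⊢ (s2, bbaa, W$) ⊢ (s0, bbaa, $) ⊢ (s2, baa, W$) ⊢ (s0, baa, $) ⊢ (s2, aa, W$) ⊢ (s0, aa, $) ⊢ (s0, a, U$) ⊢ (s2, ε, Y$)
All input consumed in state s2 with stack Y$.

Y$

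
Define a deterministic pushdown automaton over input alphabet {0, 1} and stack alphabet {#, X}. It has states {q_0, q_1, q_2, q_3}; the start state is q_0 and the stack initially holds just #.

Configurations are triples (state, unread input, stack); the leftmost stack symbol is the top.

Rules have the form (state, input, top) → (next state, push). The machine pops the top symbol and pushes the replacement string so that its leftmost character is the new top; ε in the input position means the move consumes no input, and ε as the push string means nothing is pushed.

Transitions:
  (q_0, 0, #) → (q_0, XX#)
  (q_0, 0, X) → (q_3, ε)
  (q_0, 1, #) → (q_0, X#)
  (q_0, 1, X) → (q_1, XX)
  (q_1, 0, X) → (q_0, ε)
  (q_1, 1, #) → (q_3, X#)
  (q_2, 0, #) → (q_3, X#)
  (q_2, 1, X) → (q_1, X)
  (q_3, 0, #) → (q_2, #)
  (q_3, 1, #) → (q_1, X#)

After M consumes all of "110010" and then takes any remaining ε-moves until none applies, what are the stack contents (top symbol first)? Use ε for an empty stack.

(q_0, 110010, #)
  read 1, top #: go to q_0, push X# → (q_0, 10010, X#)
  read 1, top X: go to q_1, push XX → (q_1, 0010, XX#)
  read 0, top X: go to q_0, push ε → (q_0, 010, X#)
  read 0, top X: go to q_3, push ε → (q_3, 10, #)
  read 1, top #: go to q_1, push X# → (q_1, 0, X#)
  read 0, top X: go to q_0, push ε → (q_0, ε, #)
All input consumed in state q_0 with stack #.

#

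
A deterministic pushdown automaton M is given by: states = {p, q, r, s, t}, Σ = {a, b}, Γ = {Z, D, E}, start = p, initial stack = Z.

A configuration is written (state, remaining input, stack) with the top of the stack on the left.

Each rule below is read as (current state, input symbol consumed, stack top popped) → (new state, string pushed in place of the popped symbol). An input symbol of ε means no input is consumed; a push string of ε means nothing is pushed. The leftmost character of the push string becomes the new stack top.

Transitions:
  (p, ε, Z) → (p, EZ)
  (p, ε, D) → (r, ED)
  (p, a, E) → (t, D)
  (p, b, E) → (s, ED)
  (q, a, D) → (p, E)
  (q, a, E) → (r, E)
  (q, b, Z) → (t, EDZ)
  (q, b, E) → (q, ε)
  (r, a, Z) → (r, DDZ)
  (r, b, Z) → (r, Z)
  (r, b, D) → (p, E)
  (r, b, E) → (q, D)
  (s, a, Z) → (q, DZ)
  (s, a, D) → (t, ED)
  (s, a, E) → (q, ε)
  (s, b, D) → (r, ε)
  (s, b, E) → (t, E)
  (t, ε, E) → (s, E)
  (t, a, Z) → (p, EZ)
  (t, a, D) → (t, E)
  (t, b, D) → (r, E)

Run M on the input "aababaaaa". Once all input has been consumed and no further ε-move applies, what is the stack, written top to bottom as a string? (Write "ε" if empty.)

EZ

(p, aababaaaa, Z)
  ε-move, top Z: go to p, push EZ → (p, aababaaaa, EZ)
  read a, top E: go to t, push D → (t, ababaaaa, DZ)
  read a, top D: go to t, push E → (t, babaaaa, EZ)
  ε-move, top E: go to s, push E → (s, babaaaa, EZ)
  read b, top E: go to t, push E → (t, abaaaa, EZ)
  ε-move, top E: go to s, push E → (s, abaaaa, EZ)
  read a, top E: go to q, push ε → (q, baaaa, Z)
  read b, top Z: go to t, push EDZ → (t, aaaa, EDZ)
  ε-move, top E: go to s, push E → (s, aaaa, EDZ)
  read a, top E: go to q, push ε → (q, aaa, DZ)
  read a, top D: go to p, push E → (p, aa, EZ)
  read a, top E: go to t, push D → (t, a, DZ)
  read a, top D: go to t, push E → (t, ε, EZ)
  ε-move, top E: go to s, push E → (s, ε, EZ)
All input consumed in state s with stack EZ.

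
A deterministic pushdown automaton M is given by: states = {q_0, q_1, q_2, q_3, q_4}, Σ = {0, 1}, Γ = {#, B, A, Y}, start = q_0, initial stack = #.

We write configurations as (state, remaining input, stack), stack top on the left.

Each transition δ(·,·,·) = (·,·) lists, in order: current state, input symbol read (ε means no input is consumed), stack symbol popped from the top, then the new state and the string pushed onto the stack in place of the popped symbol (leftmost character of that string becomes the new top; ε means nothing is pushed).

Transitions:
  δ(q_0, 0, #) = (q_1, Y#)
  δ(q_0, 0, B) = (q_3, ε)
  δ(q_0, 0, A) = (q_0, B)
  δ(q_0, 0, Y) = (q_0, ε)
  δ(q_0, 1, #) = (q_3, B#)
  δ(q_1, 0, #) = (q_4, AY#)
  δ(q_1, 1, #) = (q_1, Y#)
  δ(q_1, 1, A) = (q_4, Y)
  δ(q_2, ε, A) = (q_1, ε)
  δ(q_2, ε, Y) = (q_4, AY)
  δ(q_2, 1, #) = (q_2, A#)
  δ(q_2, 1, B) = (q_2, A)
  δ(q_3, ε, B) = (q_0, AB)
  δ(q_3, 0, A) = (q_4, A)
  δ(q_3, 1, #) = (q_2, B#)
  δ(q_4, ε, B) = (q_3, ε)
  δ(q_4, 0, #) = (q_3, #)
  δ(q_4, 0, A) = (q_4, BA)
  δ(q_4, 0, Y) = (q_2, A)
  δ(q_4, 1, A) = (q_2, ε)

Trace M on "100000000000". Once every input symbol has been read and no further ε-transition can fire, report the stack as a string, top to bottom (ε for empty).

BB#

(q_0, 100000000000, #) ⊢ (q_3, 00000000000, B#) ⊢ (q_0, 00000000000, AB#) ⊢ (q_0, 0000000000, BB#) ⊢ (q_3, 000000000, B#) ⊢ (q_0, 000000000, AB#) ⊢ (q_0, 00000000, BB#) ⊢ (q_3, 0000000, B#) ⊢ (q_0, 0000000, AB#) ⊢ (q_0, 000000, BB#) ⊢ (q_3, 00000, B#) ⊢ (q_0, 00000, AB#) ⊢ (q_0, 0000, BB#) ⊢ (q_3, 000, B#) ⊢ (q_0, 000, AB#) ⊢ (q_0, 00, BB#) ⊢ (q_3, 0, B#) ⊢ (q_0, 0, AB#) ⊢ (q_0, ε, BB#)
All input consumed in state q_0 with stack BB#.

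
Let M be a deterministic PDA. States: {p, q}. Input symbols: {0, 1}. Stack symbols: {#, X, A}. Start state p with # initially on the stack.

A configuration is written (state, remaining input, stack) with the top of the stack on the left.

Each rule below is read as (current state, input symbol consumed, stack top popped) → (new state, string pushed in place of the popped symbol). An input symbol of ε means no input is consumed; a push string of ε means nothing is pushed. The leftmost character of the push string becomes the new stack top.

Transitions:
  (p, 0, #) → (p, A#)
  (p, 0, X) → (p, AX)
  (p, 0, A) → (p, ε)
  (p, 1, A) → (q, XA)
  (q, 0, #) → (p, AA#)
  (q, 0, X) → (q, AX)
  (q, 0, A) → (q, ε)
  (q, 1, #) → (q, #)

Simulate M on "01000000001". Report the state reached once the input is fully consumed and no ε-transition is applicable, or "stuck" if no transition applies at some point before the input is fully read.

stuck

(p, 01000000001, #)
  read 0, top #: go to p, push A# → (p, 1000000001, A#)
  read 1, top A: go to q, push XA → (q, 000000001, XA#)
  read 0, top X: go to q, push AX → (q, 00000001, AXA#)
  read 0, top A: go to q, push ε → (q, 0000001, XA#)
  read 0, top X: go to q, push AX → (q, 000001, AXA#)
  read 0, top A: go to q, push ε → (q, 00001, XA#)
  read 0, top X: go to q, push AX → (q, 0001, AXA#)
  read 0, top A: go to q, push ε → (q, 001, XA#)
  read 0, top X: go to q, push AX → (q, 01, AXA#)
  read 0, top A: go to q, push ε → (q, 1, XA#)
No transition for (q, 1, top X); M blocks with input 1 remaining.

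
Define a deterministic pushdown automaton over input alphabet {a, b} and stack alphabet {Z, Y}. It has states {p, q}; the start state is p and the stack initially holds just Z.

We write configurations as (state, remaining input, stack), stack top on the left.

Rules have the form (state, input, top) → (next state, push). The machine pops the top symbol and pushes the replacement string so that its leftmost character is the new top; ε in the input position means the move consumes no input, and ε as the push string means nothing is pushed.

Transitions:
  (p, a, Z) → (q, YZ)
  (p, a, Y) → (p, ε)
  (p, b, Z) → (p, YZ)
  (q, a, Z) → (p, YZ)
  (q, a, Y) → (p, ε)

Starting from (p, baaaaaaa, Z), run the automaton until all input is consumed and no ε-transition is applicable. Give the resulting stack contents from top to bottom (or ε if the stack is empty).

(p, baaaaaaa, Z)
  read b, top Z: go to p, push YZ → (p, aaaaaaa, YZ)
  read a, top Y: go to p, push ε → (p, aaaaaa, Z)
  read a, top Z: go to q, push YZ → (q, aaaaa, YZ)
  read a, top Y: go to p, push ε → (p, aaaa, Z)
  read a, top Z: go to q, push YZ → (q, aaa, YZ)
  read a, top Y: go to p, push ε → (p, aa, Z)
  read a, top Z: go to q, push YZ → (q, a, YZ)
  read a, top Y: go to p, push ε → (p, ε, Z)
All input consumed in state p with stack Z.

Z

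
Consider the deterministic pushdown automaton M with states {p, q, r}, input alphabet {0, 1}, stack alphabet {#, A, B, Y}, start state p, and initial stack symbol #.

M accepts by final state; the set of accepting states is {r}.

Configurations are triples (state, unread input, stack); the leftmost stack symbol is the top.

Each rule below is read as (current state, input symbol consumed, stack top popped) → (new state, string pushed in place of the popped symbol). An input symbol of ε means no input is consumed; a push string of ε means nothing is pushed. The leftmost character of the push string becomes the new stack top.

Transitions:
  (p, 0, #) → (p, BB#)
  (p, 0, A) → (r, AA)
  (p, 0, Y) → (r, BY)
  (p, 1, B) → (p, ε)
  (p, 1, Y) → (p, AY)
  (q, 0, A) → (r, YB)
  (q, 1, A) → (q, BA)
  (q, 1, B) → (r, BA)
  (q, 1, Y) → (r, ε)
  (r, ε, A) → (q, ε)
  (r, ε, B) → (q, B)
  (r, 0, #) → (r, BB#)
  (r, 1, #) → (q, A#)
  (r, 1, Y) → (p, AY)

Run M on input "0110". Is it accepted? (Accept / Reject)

(p, 0110, #)
  read 0, top #: go to p, push BB# → (p, 110, BB#)
  read 1, top B: go to p, push ε → (p, 10, B#)
  read 1, top B: go to p, push ε → (p, 0, #)
  read 0, top #: go to p, push BB# → (p, ε, BB#)
All input consumed; state p ∉ F and no further ε-move applies.

Reject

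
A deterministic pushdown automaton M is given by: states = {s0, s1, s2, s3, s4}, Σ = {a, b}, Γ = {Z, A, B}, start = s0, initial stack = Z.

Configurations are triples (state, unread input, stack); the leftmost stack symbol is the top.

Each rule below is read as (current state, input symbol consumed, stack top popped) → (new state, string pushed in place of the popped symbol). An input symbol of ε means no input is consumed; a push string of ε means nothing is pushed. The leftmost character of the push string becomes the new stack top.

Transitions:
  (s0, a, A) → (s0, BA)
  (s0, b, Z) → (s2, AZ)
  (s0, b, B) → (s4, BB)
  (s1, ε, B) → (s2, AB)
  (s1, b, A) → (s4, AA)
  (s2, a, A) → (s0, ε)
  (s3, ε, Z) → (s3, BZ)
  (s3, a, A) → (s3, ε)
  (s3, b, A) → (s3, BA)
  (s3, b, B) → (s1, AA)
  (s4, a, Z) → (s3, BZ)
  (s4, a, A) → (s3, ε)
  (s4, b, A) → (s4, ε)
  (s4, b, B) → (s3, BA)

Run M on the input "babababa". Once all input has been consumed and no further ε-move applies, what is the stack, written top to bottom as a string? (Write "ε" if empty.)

(s0, babababa, Z) ⊢ (s2, abababa, AZ) ⊢ (s0, bababa, Z) ⊢ (s2, ababa, AZ) ⊢ (s0, baba, Z) ⊢ (s2, aba, AZ) ⊢ (s0, ba, Z) ⊢ (s2, a, AZ) ⊢ (s0, ε, Z)
All input consumed in state s0 with stack Z.

Z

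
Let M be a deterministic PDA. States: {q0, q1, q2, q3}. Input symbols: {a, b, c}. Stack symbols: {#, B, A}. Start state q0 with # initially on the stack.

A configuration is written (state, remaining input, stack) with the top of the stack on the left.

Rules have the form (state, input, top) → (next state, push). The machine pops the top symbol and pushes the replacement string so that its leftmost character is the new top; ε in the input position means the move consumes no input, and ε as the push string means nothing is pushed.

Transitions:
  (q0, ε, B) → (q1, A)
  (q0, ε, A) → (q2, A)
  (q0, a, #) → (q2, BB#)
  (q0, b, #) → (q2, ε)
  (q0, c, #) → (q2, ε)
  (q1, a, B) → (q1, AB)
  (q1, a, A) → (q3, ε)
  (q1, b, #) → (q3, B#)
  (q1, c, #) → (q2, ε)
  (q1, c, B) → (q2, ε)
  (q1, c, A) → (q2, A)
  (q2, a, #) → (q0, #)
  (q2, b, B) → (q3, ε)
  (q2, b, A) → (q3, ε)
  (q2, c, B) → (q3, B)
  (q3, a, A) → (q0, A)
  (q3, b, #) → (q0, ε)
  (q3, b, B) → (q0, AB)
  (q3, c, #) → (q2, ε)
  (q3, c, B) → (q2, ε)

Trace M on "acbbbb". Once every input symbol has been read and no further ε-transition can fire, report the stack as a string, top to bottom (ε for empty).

(q0, acbbbb, #)
  read a, top #: go to q2, push BB# → (q2, cbbbb, BB#)
  read c, top B: go to q3, push B → (q3, bbbb, BB#)
  read b, top B: go to q0, push AB → (q0, bbb, ABB#)
  ε-move, top A: go to q2, push A → (q2, bbb, ABB#)
  read b, top A: go to q3, push ε → (q3, bb, BB#)
  read b, top B: go to q0, push AB → (q0, b, ABB#)
  ε-move, top A: go to q2, push A → (q2, b, ABB#)
  read b, top A: go to q3, push ε → (q3, ε, BB#)
All input consumed in state q3 with stack BB#.

BB#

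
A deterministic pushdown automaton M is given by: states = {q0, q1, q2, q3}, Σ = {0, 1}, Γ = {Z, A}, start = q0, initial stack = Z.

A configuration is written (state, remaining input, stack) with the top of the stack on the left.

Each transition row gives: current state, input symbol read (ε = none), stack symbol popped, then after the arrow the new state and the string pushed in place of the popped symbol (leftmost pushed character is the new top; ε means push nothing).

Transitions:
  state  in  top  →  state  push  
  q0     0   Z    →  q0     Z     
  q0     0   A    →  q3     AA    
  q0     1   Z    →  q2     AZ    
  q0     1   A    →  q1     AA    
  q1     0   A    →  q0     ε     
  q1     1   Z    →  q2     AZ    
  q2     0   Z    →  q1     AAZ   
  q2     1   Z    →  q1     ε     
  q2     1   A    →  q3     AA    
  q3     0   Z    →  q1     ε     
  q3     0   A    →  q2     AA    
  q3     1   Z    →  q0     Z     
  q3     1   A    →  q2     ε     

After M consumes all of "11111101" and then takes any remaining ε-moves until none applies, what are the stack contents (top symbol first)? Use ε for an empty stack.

(q0, 11111101, Z)
  read 1, top Z: go to q2, push AZ → (q2, 1111101, AZ)
  read 1, top A: go to q3, push AA → (q3, 111101, AAZ)
  read 1, top A: go to q2, push ε → (q2, 11101, AZ)
  read 1, top A: go to q3, push AA → (q3, 1101, AAZ)
  read 1, top A: go to q2, push ε → (q2, 101, AZ)
  read 1, top A: go to q3, push AA → (q3, 01, AAZ)
  read 0, top A: go to q2, push AA → (q2, 1, AAAZ)
  read 1, top A: go to q3, push AA → (q3, ε, AAAAZ)
All input consumed in state q3 with stack AAAAZ.

AAAAZ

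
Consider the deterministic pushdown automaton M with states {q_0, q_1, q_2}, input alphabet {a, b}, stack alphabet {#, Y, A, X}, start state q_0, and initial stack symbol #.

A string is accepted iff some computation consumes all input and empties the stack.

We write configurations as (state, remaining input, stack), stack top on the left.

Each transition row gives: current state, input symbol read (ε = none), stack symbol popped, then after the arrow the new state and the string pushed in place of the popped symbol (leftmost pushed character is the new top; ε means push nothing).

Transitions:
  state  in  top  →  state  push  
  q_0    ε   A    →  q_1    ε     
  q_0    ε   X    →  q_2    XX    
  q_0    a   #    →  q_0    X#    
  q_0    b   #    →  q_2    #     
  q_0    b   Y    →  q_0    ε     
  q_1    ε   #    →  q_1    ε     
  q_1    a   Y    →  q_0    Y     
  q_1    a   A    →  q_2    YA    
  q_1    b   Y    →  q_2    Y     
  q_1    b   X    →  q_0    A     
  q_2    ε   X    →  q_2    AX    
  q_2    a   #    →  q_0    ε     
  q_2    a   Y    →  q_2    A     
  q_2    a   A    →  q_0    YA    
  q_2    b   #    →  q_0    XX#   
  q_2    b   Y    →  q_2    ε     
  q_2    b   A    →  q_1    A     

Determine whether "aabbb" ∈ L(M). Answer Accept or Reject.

(q_0, aabbb, #)
  read a, top #: go to q_0, push X# → (q_0, abbb, X#)
  ε-move, top X: go to q_2, push XX → (q_2, abbb, XX#)
  ε-move, top X: go to q_2, push AX → (q_2, abbb, AXX#)
  read a, top A: go to q_0, push YA → (q_0, bbb, YAXX#)
  read b, top Y: go to q_0, push ε → (q_0, bb, AXX#)
  ε-move, top A: go to q_1, push ε → (q_1, bb, XX#)
  read b, top X: go to q_0, push A → (q_0, b, AX#)
  ε-move, top A: go to q_1, push ε → (q_1, b, X#)
  read b, top X: go to q_0, push A → (q_0, ε, A#)
  ε-move, top A: go to q_1, push ε → (q_1, ε, #)
  ε-move, top #: go to q_1, push ε → (q_1, ε, ε)
All input consumed and the stack is empty.

Accept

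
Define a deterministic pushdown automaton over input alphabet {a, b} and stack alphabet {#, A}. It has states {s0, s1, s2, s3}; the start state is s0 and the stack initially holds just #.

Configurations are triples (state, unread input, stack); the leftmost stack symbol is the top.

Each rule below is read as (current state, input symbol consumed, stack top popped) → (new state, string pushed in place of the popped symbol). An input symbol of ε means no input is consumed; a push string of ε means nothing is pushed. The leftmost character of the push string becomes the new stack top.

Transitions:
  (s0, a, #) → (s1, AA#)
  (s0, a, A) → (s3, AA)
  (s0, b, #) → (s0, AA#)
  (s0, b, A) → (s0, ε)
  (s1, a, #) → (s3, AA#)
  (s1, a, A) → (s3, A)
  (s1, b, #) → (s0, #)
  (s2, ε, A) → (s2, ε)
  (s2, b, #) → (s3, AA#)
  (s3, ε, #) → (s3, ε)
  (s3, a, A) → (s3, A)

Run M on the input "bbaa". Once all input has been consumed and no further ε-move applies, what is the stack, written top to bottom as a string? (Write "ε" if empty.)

AA#

(s0, bbaa, #) ⊢ (s0, baa, AA#) ⊢ (s0, aa, A#) ⊢ (s3, a, AA#) ⊢ (s3, ε, AA#)
All input consumed in state s3 with stack AA#.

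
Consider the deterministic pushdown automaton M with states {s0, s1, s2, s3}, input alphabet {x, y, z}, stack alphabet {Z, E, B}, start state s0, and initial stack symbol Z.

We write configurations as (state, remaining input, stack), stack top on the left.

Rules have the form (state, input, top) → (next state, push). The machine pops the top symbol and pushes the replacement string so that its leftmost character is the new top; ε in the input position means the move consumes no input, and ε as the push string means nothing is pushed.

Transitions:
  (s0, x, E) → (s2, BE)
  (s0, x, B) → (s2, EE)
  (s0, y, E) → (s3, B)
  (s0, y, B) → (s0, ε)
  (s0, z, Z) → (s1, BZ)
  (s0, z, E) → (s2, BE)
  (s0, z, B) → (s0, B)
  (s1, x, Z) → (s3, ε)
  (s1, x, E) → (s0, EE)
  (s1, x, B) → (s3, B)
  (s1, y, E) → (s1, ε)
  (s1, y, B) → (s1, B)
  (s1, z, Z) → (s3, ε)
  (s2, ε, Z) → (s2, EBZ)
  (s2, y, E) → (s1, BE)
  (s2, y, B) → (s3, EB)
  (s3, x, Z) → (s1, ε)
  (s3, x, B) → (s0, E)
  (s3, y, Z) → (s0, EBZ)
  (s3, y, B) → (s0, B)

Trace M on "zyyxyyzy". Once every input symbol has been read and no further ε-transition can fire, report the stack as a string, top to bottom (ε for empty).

(s0, zyyxyyzy, Z)
  read z, top Z: go to s1, push BZ → (s1, yyxyyzy, BZ)
  read y, top B: go to s1, push B → (s1, yxyyzy, BZ)
  read y, top B: go to s1, push B → (s1, xyyzy, BZ)
  read x, top B: go to s3, push B → (s3, yyzy, BZ)
  read y, top B: go to s0, push B → (s0, yzy, BZ)
  read y, top B: go to s0, push ε → (s0, zy, Z)
  read z, top Z: go to s1, push BZ → (s1, y, BZ)
  read y, top B: go to s1, push B → (s1, ε, BZ)
All input consumed in state s1 with stack BZ.

BZ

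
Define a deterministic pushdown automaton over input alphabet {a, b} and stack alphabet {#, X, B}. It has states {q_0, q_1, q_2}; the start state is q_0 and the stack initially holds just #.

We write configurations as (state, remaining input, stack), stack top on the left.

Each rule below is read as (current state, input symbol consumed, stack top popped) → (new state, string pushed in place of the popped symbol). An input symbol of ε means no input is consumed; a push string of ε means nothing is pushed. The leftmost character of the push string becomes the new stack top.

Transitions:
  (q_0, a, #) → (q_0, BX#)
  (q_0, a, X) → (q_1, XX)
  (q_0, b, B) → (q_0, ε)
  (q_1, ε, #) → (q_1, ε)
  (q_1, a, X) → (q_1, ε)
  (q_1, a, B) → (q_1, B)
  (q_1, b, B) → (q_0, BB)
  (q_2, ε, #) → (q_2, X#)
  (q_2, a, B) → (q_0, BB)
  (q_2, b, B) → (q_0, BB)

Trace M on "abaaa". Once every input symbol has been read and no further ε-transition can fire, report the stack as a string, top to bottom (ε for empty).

(q_0, abaaa, #)
  read a, top #: go to q_0, push BX# → (q_0, baaa, BX#)
  read b, top B: go to q_0, push ε → (q_0, aaa, X#)
  read a, top X: go to q_1, push XX → (q_1, aa, XX#)
  read a, top X: go to q_1, push ε → (q_1, a, X#)
  read a, top X: go to q_1, push ε → (q_1, ε, #)
  ε-move, top #: go to q_1, push ε → (q_1, ε, ε)
All input consumed in state q_1 with stack ε.

ε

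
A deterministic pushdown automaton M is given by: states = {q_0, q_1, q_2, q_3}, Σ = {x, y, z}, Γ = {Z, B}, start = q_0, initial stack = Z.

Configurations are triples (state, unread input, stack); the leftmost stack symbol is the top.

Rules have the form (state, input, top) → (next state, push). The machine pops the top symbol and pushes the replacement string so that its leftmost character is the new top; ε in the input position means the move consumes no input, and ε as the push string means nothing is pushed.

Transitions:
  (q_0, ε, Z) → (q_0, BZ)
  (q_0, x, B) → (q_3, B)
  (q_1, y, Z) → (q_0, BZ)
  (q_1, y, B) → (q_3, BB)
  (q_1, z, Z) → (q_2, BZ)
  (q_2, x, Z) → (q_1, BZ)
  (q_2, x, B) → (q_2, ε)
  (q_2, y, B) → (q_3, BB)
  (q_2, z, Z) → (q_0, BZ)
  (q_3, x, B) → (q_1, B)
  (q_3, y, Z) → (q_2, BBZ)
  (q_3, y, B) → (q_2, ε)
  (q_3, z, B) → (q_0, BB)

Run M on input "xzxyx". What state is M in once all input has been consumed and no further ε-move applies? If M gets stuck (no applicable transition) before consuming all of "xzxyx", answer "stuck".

q_2

(q_0, xzxyx, Z) ⊢ (q_0, xzxyx, BZ) ⊢ (q_3, zxyx, BZ) ⊢ (q_0, xyx, BBZ) ⊢ (q_3, yx, BBZ) ⊢ (q_2, x, BZ) ⊢ (q_2, ε, Z)
All input consumed; M is in state q_2.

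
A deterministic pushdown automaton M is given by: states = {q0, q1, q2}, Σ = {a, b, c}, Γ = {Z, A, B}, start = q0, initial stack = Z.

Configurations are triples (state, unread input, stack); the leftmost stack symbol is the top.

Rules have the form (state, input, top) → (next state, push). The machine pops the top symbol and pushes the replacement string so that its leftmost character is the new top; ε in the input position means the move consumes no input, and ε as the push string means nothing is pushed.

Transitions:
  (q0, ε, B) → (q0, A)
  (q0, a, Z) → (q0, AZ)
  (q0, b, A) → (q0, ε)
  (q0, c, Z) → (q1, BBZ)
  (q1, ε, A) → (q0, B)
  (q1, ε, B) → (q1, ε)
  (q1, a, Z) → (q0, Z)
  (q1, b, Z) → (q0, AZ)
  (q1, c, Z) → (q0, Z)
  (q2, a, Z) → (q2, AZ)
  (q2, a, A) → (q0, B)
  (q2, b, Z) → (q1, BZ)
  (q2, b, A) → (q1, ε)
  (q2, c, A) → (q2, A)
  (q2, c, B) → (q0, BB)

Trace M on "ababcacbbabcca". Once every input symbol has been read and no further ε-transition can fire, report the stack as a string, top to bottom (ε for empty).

AZ

(q0, ababcacbbabcca, Z) ⊢ (q0, babcacbbabcca, AZ) ⊢ (q0, abcacbbabcca, Z) ⊢ (q0, bcacbbabcca, AZ) ⊢ (q0, cacbbabcca, Z) ⊢ (q1, acbbabcca, BBZ) ⊢ (q1, acbbabcca, BZ) ⊢ (q1, acbbabcca, Z) ⊢ (q0, cbbabcca, Z) ⊢ (q1, bbabcca, BBZ) ⊢ (q1, bbabcca, BZ) ⊢ (q1, bbabcca, Z) ⊢ (q0, babcca, AZ) ⊢ (q0, abcca, Z) ⊢ (q0, bcca, AZ) ⊢ (q0, cca, Z) ⊢ (q1, ca, BBZ) ⊢ (q1, ca, BZ) ⊢ (q1, ca, Z) ⊢ (q0, a, Z) ⊢ (q0, ε, AZ)
All input consumed in state q0 with stack AZ.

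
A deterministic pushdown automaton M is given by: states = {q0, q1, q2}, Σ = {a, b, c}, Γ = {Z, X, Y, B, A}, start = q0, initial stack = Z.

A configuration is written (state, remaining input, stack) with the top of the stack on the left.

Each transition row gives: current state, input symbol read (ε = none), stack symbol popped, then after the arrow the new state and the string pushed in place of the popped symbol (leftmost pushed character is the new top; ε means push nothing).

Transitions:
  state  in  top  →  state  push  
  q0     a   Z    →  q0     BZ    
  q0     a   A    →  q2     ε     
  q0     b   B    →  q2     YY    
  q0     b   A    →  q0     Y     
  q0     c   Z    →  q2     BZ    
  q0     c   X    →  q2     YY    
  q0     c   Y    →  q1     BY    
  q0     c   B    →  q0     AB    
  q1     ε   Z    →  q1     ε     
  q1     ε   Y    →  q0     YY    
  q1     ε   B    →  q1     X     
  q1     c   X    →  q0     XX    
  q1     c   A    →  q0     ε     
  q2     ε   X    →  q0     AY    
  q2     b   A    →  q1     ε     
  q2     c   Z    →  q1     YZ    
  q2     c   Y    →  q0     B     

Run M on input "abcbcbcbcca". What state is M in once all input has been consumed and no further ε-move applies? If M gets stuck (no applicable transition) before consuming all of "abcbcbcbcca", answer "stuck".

(q0, abcbcbcbcca, Z)
  read a, top Z: go to q0, push BZ → (q0, bcbcbcbcca, BZ)
  read b, top B: go to q2, push YY → (q2, cbcbcbcca, YYZ)
  read c, top Y: go to q0, push B → (q0, bcbcbcca, BYZ)
  read b, top B: go to q2, push YY → (q2, cbcbcca, YYYZ)
  read c, top Y: go to q0, push B → (q0, bcbcca, BYYZ)
  read b, top B: go to q2, push YY → (q2, cbcca, YYYYZ)
  read c, top Y: go to q0, push B → (q0, bcca, BYYYZ)
  read b, top B: go to q2, push YY → (q2, cca, YYYYYZ)
  read c, top Y: go to q0, push B → (q0, ca, BYYYYZ)
  read c, top B: go to q0, push AB → (q0, a, ABYYYYZ)
  read a, top A: go to q2, push ε → (q2, ε, BYYYYZ)
All input consumed; M is in state q2.

q2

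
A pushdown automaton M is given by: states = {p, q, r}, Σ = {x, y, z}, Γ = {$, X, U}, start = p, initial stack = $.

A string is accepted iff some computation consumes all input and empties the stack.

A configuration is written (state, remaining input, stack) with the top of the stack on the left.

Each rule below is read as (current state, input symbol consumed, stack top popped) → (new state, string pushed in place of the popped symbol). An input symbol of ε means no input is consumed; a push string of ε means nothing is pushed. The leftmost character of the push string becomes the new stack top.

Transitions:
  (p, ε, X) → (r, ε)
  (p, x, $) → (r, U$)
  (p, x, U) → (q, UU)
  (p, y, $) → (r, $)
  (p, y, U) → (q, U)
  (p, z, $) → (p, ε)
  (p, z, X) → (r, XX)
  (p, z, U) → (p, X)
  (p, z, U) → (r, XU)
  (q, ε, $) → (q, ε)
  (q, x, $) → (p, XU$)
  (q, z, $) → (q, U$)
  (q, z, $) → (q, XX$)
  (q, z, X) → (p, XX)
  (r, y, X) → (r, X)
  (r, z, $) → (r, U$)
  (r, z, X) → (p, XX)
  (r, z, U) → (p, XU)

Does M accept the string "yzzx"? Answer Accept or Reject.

No computation consumes all input and empties the stack.

Reject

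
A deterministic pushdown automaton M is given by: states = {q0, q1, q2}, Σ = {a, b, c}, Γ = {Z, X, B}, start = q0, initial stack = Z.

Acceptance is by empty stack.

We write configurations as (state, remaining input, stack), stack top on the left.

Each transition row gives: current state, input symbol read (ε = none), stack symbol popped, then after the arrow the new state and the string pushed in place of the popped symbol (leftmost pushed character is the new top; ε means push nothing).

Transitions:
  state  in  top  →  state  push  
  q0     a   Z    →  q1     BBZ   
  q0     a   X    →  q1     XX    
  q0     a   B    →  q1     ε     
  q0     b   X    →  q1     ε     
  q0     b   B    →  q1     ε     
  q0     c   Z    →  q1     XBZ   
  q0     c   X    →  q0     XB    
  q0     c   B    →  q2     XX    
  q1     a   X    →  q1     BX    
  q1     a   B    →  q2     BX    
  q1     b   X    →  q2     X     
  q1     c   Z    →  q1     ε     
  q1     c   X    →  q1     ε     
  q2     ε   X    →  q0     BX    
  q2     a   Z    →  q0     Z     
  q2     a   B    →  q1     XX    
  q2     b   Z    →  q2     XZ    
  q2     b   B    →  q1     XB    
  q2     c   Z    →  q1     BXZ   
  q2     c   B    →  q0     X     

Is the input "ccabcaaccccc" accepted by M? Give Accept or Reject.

(q0, ccabcaaccccc, Z) ⊢ (q1, cabcaaccccc, XBZ) ⊢ (q1, abcaaccccc, BZ) ⊢ (q2, bcaaccccc, BXZ) ⊢ (q1, caaccccc, XBXZ) ⊢ (q1, aaccccc, BXZ) ⊢ (q2, accccc, BXXZ) ⊢ (q1, ccccc, XXXXZ) ⊢ (q1, cccc, XXXZ) ⊢ (q1, ccc, XXZ) ⊢ (q1, cc, XZ) ⊢ (q1, c, Z) ⊢ (q1, ε, ε)
All input consumed and the stack is empty.

Accept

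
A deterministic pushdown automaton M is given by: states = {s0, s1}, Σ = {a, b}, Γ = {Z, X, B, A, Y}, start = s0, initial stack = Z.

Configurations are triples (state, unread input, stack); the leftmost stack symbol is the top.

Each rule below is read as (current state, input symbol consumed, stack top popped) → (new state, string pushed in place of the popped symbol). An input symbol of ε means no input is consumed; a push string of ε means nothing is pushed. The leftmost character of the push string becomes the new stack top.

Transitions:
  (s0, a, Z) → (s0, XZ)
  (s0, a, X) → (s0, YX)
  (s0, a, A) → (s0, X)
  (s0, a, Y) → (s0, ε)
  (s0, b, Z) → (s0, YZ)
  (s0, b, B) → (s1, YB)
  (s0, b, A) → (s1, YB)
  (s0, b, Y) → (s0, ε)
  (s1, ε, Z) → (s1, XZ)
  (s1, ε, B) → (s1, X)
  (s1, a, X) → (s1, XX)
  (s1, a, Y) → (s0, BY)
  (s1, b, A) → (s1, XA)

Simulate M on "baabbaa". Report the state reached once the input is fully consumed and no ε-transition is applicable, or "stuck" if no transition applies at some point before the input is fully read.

stuck

(s0, baabbaa, Z)
  read b, top Z: go to s0, push YZ → (s0, aabbaa, YZ)
  read a, top Y: go to s0, push ε → (s0, abbaa, Z)
  read a, top Z: go to s0, push XZ → (s0, bbaa, XZ)
No transition for (s0, b, top X); M blocks with input bbaa remaining.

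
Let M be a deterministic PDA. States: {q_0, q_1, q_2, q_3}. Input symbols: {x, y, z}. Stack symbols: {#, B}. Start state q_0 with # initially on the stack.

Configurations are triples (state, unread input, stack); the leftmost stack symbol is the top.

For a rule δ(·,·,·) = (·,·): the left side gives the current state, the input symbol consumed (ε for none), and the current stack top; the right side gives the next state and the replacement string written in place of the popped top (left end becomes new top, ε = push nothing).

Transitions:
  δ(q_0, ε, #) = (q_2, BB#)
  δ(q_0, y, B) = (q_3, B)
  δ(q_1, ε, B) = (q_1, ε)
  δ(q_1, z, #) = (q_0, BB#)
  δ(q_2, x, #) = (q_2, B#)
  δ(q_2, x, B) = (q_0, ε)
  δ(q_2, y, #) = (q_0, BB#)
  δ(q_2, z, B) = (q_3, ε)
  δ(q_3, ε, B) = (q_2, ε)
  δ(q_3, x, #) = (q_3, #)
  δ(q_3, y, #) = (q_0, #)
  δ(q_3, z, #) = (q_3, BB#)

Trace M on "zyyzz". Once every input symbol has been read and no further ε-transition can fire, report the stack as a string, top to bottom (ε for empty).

B#

(q_0, zyyzz, #) ⊢ (q_2, zyyzz, BB#) ⊢ (q_3, yyzz, B#) ⊢ (q_2, yyzz, #) ⊢ (q_0, yzz, BB#) ⊢ (q_3, zz, BB#) ⊢ (q_2, zz, B#) ⊢ (q_3, z, #) ⊢ (q_3, ε, BB#) ⊢ (q_2, ε, B#)
All input consumed in state q_2 with stack B#.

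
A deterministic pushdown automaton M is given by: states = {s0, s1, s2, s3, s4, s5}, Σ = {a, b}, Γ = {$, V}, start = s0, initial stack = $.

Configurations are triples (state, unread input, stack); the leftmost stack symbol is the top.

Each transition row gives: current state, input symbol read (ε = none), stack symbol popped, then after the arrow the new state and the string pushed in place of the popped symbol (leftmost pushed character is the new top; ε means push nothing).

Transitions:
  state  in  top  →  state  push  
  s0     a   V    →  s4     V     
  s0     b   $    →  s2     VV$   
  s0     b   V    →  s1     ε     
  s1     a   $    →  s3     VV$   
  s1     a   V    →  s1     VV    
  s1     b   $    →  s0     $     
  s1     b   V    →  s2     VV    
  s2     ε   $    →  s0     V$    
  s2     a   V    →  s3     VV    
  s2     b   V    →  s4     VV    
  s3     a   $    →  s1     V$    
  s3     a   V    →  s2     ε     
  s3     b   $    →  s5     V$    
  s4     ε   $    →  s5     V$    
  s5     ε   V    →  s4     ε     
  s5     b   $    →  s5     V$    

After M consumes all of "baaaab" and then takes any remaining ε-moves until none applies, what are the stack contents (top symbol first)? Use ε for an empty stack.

(s0, baaaab, $) ⊢ (s2, aaaab, VV$) ⊢ (s3, aaab, VVV$) ⊢ (s2, aab, VV$) ⊢ (s3, ab, VVV$) ⊢ (s2, b, VV$) ⊢ (s4, ε, VVV$)
All input consumed in state s4 with stack VVV$.

VVV$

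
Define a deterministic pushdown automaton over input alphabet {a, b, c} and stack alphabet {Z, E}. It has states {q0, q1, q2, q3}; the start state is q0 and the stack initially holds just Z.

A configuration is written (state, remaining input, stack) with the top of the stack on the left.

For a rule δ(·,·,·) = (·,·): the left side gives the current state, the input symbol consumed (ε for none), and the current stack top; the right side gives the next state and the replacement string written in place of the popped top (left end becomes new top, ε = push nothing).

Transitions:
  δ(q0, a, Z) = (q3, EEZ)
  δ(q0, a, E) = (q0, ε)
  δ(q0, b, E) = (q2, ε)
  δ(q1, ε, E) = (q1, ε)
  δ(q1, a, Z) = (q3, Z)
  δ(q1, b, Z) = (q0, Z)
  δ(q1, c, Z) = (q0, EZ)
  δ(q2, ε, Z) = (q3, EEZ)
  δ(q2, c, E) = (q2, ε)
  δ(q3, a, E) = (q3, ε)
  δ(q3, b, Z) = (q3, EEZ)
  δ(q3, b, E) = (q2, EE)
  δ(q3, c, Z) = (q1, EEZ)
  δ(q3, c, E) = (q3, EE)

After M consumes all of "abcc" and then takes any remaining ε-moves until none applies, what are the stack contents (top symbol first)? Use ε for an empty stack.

(q0, abcc, Z)
  read a, top Z: go to q3, push EEZ → (q3, bcc, EEZ)
  read b, top E: go to q2, push EE → (q2, cc, EEEZ)
  read c, top E: go to q2, push ε → (q2, c, EEZ)
  read c, top E: go to q2, push ε → (q2, ε, EZ)
All input consumed in state q2 with stack EZ.

EZ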